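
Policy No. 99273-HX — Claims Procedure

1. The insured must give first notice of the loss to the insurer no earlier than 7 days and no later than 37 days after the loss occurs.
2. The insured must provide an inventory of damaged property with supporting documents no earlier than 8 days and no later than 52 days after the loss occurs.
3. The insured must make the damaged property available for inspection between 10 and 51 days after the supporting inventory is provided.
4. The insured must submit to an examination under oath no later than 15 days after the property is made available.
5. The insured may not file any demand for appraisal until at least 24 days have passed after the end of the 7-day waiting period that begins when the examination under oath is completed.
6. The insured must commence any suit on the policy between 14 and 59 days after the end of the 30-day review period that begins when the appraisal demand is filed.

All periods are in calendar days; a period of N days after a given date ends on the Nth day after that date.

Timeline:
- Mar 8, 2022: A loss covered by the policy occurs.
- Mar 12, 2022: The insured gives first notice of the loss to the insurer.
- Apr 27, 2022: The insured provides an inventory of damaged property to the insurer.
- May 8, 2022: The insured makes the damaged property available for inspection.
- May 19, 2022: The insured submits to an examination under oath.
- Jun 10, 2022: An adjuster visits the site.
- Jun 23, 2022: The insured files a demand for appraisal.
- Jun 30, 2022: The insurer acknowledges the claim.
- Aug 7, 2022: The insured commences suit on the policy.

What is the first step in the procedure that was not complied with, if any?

Step 1

Step 1 — 7 and 37 days from Mar 8, 2022 (when the loss occurs) are Mar 15, 2022 and Apr 14, 2022 respectively; done Mar 12, 2022 — 3 days before the window opened.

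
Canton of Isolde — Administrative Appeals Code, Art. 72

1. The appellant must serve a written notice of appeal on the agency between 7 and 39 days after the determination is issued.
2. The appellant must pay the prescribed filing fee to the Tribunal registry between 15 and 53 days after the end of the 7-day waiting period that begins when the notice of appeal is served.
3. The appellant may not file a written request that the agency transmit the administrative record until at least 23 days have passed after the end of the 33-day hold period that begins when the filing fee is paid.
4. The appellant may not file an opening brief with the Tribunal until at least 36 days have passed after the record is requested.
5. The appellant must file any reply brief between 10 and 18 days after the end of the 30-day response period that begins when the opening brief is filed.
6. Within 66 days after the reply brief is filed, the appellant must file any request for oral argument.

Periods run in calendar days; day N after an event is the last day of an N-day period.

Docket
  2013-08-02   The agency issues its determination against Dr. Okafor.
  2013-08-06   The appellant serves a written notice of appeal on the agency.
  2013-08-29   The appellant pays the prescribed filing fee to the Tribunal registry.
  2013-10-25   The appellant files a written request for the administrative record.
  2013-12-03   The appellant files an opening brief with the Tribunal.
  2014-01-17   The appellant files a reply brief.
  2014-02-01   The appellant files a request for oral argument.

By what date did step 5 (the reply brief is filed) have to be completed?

The opening brief is filed on 2013-12-03; the 30-day response period therefore ends 2014-01-02, and step 5 runs from that date. The window is 10–18 days after 2014-01-02; it closes on 2014-01-20.

2014-01-20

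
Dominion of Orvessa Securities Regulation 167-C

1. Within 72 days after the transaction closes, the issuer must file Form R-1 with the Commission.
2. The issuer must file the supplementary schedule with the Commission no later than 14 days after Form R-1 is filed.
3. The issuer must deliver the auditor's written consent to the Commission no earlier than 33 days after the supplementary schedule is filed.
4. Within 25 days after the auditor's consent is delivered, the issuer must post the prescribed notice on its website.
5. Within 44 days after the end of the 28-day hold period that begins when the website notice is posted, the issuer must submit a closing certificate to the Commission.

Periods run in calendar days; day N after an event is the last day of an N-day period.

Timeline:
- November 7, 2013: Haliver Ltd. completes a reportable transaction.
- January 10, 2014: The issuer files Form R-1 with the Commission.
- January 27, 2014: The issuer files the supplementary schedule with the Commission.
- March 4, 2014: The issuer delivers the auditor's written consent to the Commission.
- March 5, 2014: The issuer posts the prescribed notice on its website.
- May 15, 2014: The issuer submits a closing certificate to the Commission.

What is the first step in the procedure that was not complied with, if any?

Step 2

(1) due by November 7, 2013 + 72 days = January 18, 2014; done January 10, 2014 — timely.
(2) due by January 10, 2014 + 14 days = January 24, 2014; January 27, 2014 misses that deadline by 3 days.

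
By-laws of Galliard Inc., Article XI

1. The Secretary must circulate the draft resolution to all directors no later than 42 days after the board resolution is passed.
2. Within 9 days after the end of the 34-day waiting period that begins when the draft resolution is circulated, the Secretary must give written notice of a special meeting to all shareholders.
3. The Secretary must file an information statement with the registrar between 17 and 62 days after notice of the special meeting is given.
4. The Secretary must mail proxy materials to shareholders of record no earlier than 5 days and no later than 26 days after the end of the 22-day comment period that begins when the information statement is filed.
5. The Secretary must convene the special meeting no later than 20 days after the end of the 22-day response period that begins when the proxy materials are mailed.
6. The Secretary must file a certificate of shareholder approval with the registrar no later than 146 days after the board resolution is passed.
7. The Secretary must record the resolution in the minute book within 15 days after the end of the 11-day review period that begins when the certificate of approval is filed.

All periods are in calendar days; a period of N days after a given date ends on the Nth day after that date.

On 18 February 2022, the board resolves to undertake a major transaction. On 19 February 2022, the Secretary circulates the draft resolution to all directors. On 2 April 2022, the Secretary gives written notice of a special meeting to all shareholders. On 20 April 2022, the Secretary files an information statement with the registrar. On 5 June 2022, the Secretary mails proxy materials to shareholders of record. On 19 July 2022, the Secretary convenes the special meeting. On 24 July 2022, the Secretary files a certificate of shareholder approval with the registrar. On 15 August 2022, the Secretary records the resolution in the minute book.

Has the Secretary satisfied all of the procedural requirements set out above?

Step 1: 42 days after 18 February 2022 (when the board resolution is passed) is 1 April 2022; done 19 February 2022 — timely.
Step 2: 9 days after 25 March 2022 (end of the 34-day waiting period, which began when the draft resolution is circulated on 19 February 2022) is 3 April 2022; done 2 April 2022 — timely.
Step 3: the window is 17–62 days after 2 April 2022 (when notice of the special meeting is given), so 19 April 2022 through 3 June 2022; done 20 April 2022, which is between those dates.
Step 4: the window is 5–26 days after 12 May 2022 (end of the 22-day comment period, which began when the information statement is filed on 20 April 2022), so 17 May 2022 through 7 June 2022; done 5 June 2022 — within the window.
Step 5: 20 days after 27 June 2022 (end of the 22-day response period, which began when the proxy materials are mailed on 5 June 2022) is 17 July 2022; not done until 19 July 2022, 2 days after the deadline.
That is the first point of non-compliance.

No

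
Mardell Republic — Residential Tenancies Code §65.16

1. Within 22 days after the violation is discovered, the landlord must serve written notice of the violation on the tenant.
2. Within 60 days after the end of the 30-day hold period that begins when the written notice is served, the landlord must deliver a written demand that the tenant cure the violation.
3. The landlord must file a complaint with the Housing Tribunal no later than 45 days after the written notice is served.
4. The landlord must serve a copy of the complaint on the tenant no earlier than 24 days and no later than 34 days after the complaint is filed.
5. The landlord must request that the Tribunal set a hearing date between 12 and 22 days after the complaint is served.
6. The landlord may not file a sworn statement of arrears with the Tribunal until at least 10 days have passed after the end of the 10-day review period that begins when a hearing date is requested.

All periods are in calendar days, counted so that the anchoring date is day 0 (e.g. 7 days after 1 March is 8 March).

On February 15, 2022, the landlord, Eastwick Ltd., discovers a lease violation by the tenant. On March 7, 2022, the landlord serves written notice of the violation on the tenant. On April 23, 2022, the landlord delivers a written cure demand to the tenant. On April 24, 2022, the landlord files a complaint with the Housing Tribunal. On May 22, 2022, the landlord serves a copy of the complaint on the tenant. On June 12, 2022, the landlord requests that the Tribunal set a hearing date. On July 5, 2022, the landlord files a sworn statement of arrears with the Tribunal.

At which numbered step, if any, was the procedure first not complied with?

Step 3

Step 1 — counting 22 days from February 15, 2022 (when the violation is discovered) gives a deadline of March 9, 2022; March 7, 2022 is within that limit.
Step 2 — counting 60 days from April 6, 2022 (end of the 30-day hold period, which began when the written notice is served on March 7, 2022) gives a deadline of June 5, 2022; April 23, 2022 is within that limit.
Step 3 — counting 45 days from March 7, 2022 (when the written notice is served) gives a deadline of April 21, 2022; done April 24, 2022 — 3 days late.
The procedure was therefore not followed at step 3.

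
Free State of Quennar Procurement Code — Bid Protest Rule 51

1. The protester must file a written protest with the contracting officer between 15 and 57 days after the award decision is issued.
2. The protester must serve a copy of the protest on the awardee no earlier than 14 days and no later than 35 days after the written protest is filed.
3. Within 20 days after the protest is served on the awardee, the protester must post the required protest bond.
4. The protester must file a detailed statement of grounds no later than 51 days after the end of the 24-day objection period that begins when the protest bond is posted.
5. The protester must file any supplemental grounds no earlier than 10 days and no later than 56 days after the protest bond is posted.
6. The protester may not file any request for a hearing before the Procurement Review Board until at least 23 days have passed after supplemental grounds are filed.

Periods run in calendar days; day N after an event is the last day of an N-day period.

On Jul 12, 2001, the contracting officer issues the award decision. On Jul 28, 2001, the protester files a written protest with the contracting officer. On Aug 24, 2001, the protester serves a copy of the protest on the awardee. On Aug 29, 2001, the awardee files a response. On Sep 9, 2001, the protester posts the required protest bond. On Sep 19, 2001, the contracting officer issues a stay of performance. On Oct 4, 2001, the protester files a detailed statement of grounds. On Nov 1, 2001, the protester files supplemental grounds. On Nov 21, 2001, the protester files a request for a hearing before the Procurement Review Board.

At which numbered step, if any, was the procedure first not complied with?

Step 6

Step 1 — 15 and 57 days from Jul 12, 2001 (when the award decision is issued) are Jul 27, 2001 and Sep 7, 2001 respectively; done Jul 28, 2001, which is between those dates.
Step 2 — 14 and 35 days from Jul 28, 2001 (when the written protest is filed) are Aug 11, 2001 and Sep 1, 2001 respectively; done Aug 24, 2001 — within the window.
Step 3 — counting 20 days from Aug 24, 2001 (when the protest is served on the awardee) gives a deadline of Sep 13, 2001; Sep 9, 2001 is within that limit.
Step 4 — counting 51 days from Oct 3, 2001 (end of the 24-day objection period, which began when the protest bond is posted on Sep 9, 2001) gives a deadline of Nov 23, 2001; done Oct 4, 2001 — timely.
Step 5 — 10 and 56 days from Sep 9, 2001 (when the protest bond is posted) are Sep 19, 2001 and Nov 4, 2001 respectively; done Nov 1, 2001 — within the window.
Step 6 — must wait 23 days from Nov 1, 2001 (when supplemental grounds are filed), so not before Nov 24, 2001; done Nov 21, 2001 — 3 days too early.
The analysis stops there.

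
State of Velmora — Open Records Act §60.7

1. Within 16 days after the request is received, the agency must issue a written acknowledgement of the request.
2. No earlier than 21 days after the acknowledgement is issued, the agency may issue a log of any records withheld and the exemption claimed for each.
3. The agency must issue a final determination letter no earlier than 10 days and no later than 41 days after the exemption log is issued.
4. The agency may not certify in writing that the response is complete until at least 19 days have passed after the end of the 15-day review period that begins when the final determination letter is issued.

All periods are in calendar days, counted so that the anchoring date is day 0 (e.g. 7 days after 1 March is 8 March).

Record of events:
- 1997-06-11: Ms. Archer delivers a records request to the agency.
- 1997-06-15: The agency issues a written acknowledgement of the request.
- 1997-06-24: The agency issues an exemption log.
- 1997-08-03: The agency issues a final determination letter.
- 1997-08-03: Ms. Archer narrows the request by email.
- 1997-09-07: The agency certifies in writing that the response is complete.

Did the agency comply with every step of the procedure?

(1) due by 1997-06-11 + 16 days = 1997-06-27; 1997-06-15 is within that limit.
(2) permitted from 1997-06-15 + 21 days = 1997-07-06 onward; acted on 1997-06-24, 12 days prematurely.
Later steps need not be reached.

No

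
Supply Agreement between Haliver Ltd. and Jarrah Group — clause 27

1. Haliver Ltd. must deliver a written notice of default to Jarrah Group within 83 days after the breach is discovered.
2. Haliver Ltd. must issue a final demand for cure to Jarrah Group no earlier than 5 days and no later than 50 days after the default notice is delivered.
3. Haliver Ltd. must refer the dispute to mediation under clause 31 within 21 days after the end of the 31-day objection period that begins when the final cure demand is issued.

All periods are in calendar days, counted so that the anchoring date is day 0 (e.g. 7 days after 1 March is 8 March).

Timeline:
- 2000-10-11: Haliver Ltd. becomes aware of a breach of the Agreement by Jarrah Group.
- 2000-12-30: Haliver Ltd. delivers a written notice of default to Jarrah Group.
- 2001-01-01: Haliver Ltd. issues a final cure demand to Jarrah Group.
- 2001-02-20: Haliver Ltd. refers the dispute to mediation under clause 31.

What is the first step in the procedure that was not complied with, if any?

Step 1: 83 days after 2000-10-11 (when the breach is discovered) is 2001-01-02; completed 2000-12-30, before the deadline.
Step 2: the window is 5–50 days after 2000-12-30 (when the default notice is delivered), so 2001-01-04 through 2001-02-18; done 2001-01-01 — 3 days before the window opened.
The procedure was therefore not followed at step 2.

Step 2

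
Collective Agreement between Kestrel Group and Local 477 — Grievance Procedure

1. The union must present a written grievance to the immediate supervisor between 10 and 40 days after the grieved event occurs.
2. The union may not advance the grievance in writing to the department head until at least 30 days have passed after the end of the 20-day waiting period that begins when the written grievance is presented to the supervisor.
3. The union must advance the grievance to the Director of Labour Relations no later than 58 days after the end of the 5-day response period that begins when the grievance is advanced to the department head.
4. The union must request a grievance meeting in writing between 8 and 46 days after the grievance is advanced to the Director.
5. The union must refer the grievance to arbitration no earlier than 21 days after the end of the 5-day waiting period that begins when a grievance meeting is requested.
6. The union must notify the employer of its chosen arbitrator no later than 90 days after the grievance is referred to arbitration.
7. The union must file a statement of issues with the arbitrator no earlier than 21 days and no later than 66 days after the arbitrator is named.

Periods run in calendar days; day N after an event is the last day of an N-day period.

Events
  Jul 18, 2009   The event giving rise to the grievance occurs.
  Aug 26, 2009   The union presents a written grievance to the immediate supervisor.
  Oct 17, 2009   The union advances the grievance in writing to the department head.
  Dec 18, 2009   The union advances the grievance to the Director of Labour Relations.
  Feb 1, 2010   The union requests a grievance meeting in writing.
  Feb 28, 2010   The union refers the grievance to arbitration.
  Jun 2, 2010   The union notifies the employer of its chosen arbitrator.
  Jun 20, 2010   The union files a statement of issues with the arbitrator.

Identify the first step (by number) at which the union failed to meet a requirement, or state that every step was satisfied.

Step 1 — 10 and 40 days from Jul 18, 2009 (when the grieved event occurs) are Jul 28, 2009 and Aug 27, 2009 respectively; done Aug 26, 2009, which is between those dates.
Step 2 — must wait 30 days from Sep 15, 2009 (end of the 20-day waiting period, which began when the written grievance is presented to the supervisor on Aug 26, 2009), so not before Oct 15, 2009; done Oct 17, 2009, after the minimum wait.
Step 3 — counting 58 days from Oct 22, 2009 (end of the 5-day response period, which began when the grievance is advanced to the department head on Oct 17, 2009) gives a deadline of Dec 19, 2009; completed Dec 18, 2009, before the deadline.
Step 4 — 8 and 46 days from Dec 18, 2009 (when the grievance is advanced to the Director) are Dec 26, 2009 and Feb 2, 2010 respectively; done Feb 1, 2010 — within the window.
Step 5 — must wait 21 days from Feb 6, 2010 (end of the 5-day waiting period, which began when a grievance meeting is requested on Feb 1, 2010), so not before Feb 27, 2010; Feb 28, 2010 is on or after that date.
Step 6 — counting 90 days from Feb 28, 2010 (when the grievance is referred to arbitration) gives a deadline of May 29, 2010; Jun 2, 2010 misses that deadline by 4 days.
That is the first point of non-compliance.

Step 6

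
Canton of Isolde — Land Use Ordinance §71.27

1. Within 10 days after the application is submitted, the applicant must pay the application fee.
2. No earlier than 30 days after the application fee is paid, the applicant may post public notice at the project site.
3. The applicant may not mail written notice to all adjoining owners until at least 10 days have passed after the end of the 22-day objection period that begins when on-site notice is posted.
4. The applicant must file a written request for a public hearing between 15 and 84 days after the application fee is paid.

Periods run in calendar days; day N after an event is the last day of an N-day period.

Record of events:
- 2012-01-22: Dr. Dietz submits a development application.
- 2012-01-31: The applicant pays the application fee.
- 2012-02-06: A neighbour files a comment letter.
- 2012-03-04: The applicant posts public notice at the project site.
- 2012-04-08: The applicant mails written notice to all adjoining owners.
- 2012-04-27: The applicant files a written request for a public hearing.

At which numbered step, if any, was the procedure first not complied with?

Step 4

Step 1: 10 days after 2012-01-22 (when the application is submitted) is 2012-02-01; done 2012-01-31 — timely.
Step 2: the earliest permitted date is 30 days after 2012-01-31 (when the application fee is paid), i.e. 2012-03-01; 2012-03-04 is on or after that date.
Step 3: the earliest permitted date is 10 days after 2012-03-26 (end of the 22-day objection period, which began when on-site notice is posted on 2012-03-04), i.e. 2012-04-05; done 2012-04-08 — permitted.
Step 4: the window is 15–84 days after 2012-01-31 (when the application fee is paid), so 2012-02-15 through 2012-04-24; done 2012-04-27 — 3 days after the window closed.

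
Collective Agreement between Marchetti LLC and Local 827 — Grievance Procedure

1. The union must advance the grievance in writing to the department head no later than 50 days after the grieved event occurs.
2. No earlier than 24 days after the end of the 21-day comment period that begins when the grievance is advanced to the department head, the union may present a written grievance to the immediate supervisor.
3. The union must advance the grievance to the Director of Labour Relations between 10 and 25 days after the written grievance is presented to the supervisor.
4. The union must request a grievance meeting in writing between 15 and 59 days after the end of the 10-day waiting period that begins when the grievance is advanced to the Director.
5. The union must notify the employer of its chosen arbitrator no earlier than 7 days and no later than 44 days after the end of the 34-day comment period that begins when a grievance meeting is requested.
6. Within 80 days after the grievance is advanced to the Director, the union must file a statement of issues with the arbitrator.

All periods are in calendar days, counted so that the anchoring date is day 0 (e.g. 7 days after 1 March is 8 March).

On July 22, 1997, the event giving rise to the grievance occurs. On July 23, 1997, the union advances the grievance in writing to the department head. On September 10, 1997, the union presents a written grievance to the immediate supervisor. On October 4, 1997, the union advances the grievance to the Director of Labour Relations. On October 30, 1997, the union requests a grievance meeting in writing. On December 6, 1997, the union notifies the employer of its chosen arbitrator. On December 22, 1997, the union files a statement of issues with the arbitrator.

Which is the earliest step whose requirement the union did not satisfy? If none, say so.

Step 5

(1) due by July 22, 1997 + 50 days = September 10, 1997; completed July 23, 1997, before the deadline.
(2) permitted from August 13, 1997 + 24 days = September 6, 1997 onward; September 10, 1997 is on or after that date.
(3) the permitted window runs from September 10, 1997 + 10 = September 20, 1997 to September 10, 1997 + 25 = October 5, 1997; October 4, 1997 falls inside that range.
(4) the permitted window runs from October 14, 1997 + 15 = October 29, 1997 to October 14, 1997 + 59 = December 12, 1997; done October 30, 1997 — within the window.
(5) the permitted window runs from December 3, 1997 + 7 = December 10, 1997 to December 3, 1997 + 44 = January 16, 1998; done December 6, 1997 — 4 days before the window opened.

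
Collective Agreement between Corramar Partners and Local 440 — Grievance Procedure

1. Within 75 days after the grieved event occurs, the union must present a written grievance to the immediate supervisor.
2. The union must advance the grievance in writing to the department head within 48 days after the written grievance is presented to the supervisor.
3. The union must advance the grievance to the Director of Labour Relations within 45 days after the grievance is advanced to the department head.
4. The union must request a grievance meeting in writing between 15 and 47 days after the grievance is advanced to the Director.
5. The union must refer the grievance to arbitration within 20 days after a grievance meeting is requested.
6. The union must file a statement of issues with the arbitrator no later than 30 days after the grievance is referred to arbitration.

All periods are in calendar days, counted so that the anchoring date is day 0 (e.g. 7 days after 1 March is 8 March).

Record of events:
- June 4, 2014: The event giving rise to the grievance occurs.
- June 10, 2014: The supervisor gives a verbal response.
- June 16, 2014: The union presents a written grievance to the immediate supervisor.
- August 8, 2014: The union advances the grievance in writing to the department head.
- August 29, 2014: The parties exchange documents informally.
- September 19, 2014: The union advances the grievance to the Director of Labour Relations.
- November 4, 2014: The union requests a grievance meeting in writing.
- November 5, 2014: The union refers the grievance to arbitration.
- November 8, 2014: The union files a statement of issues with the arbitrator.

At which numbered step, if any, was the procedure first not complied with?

(1) due by June 4, 2014 + 75 days = August 18, 2014; done June 16, 2014 — timely.
(2) due by June 16, 2014 + 48 days = August 3, 2014; not done until August 8, 2014, 5 days after the deadline.

Step 2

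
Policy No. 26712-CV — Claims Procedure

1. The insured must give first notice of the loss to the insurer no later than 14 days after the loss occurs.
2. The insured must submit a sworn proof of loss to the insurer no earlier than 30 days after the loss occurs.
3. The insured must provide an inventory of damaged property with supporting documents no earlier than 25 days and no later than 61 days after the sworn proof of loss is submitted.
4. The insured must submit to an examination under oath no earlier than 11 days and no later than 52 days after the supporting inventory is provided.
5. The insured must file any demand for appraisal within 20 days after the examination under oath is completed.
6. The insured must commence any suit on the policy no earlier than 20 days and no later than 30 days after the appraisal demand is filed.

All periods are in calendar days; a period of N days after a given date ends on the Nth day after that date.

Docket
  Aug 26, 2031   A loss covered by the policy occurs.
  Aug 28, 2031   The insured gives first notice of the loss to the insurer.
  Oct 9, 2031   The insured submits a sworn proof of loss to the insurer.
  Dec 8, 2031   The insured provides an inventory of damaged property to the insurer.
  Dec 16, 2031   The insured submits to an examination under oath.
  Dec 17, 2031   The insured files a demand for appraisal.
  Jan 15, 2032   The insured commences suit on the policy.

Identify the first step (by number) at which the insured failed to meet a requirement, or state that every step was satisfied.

Step 1: 14 days after Aug 26, 2031 (when the loss occurs) is Sep 9, 2031; done Aug 28, 2031 — timely.
Step 2: the earliest permitted date is 30 days after Aug 26, 2031 (when the loss occurs), i.e. Sep 25, 2031; done Oct 9, 2031 — permitted.
Step 3: the window is 25–61 days after Oct 9, 2031 (when the sworn proof of loss is submitted), so Nov 3, 2031 through Dec 9, 2031; Dec 8, 2031 falls inside that range.
Step 4: the window is 11–52 days after Dec 8, 2031 (when the supporting inventory is provided), so Dec 19, 2031 through Jan 29, 2032; done Dec 16, 2031 — 3 days before the window opened.
Later steps need not be reached.

Step 4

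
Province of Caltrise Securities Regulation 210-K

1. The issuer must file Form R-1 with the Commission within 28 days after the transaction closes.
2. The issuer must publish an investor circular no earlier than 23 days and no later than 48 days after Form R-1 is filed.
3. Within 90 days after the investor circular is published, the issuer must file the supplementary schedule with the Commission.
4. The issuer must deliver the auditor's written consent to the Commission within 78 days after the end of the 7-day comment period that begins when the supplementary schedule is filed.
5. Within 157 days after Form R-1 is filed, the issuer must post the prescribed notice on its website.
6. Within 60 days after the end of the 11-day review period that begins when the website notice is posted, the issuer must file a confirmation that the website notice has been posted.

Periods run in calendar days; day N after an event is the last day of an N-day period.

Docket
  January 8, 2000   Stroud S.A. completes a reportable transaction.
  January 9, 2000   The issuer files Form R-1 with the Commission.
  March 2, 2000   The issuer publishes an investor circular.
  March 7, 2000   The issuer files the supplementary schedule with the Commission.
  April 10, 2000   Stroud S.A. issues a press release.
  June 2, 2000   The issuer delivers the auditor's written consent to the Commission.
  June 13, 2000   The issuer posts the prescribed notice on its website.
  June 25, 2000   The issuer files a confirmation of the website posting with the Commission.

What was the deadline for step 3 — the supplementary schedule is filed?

May 31, 2000

Step 3 runs from March 2, 2000, when the investor circular is published. 90 days after March 2, 2000 is May 31, 2000.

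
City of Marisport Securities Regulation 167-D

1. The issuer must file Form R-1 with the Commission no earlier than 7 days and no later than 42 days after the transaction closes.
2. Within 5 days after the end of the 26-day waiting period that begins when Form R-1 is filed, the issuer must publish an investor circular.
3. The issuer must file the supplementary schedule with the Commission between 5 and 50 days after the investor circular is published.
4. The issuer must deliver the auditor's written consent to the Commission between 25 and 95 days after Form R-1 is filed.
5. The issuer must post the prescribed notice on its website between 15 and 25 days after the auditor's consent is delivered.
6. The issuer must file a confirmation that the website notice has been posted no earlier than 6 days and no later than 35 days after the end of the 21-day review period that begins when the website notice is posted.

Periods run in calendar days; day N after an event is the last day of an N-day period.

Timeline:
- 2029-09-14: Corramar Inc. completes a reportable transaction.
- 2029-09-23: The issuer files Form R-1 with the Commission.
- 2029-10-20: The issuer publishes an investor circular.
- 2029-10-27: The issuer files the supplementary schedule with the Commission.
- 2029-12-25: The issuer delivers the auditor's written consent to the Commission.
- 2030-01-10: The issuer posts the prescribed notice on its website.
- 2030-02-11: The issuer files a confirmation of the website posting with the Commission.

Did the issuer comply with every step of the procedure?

Yes

(1) the permitted window runs from 2029-09-14 + 7 = 2029-09-21 to 2029-09-14 + 42 = 2029-10-26; done 2029-09-23, which is between those dates.
(2) due by 2029-10-19 + 5 days = 2029-10-24; completed 2029-10-20, before the deadline.
(3) the permitted window runs from 2029-10-20 + 5 = 2029-10-25 to 2029-10-20 + 50 = 2029-12-09; done 2029-10-27, which is between those dates.
(4) the permitted window runs from 2029-09-23 + 25 = 2029-10-18 to 2029-09-23 + 95 = 2029-12-27; done 2029-12-25, which is between those dates.
(5) the permitted window runs from 2029-12-25 + 15 = 2030-01-09 to 2029-12-25 + 25 = 2030-01-19; done 2030-01-10 — within the window.
(6) the permitted window runs from 2030-01-31 + 6 = 2030-02-06 to 2030-01-31 + 35 = 2030-03-07; done 2030-02-11 — within the window.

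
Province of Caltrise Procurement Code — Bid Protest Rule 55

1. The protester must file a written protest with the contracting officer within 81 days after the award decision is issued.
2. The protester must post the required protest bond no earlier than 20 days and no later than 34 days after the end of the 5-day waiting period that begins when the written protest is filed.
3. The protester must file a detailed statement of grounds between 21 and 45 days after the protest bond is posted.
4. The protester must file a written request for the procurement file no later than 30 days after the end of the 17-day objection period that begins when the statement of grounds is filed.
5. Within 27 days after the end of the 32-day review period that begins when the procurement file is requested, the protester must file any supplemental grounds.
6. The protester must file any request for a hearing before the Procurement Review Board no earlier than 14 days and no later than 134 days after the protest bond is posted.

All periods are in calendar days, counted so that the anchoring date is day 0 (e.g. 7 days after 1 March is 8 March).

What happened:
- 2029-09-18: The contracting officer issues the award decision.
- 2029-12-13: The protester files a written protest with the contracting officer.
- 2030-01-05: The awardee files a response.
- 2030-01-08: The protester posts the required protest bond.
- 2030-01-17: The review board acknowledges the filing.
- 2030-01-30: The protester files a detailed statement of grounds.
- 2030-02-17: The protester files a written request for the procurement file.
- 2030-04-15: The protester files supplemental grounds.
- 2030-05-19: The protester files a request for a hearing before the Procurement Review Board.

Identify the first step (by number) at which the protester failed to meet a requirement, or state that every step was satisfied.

(1) due by 2029-09-18 + 81 days = 2029-12-08; not done until 2029-12-13, 5 days after the deadline.

Step 1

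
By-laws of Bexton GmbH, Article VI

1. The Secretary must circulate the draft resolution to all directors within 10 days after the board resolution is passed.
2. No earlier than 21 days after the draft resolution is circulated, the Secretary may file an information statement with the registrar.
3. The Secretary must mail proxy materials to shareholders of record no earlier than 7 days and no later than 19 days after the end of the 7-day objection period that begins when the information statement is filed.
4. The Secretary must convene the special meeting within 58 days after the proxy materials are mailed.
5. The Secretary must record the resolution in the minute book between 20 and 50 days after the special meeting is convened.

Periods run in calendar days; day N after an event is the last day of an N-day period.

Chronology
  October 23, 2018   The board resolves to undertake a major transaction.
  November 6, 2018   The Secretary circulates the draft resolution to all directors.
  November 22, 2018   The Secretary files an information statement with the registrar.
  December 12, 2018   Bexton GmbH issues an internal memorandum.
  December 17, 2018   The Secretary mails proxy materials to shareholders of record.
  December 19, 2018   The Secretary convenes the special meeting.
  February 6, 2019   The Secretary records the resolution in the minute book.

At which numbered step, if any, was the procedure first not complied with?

Step 1 — counting 10 days from October 23, 2018 (when the board resolution is passed) gives a deadline of November 2, 2018; November 6, 2018 misses that deadline by 4 days.
The analysis stops there.

Step 1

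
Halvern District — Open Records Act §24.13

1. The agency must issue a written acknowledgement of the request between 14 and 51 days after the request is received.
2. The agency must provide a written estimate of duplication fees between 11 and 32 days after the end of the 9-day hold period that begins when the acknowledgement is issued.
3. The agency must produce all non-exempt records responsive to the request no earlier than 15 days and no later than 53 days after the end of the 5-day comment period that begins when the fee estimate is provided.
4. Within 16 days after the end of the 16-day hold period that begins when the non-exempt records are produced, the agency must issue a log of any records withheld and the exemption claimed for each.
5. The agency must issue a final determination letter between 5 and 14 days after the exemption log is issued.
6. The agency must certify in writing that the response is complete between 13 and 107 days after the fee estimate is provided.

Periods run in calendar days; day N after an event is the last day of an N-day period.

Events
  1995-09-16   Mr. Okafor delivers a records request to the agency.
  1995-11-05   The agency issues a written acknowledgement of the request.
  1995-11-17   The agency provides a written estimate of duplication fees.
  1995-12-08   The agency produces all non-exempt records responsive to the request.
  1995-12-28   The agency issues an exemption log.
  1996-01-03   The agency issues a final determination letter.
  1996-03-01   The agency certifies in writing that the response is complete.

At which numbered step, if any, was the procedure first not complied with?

Step 1 — 14 and 51 days from 1995-09-16 (when the request is received) are 1995-09-30 and 1995-11-06 respectively; done 1995-11-05 — within the window.
Step 2 — 11 and 32 days from 1995-11-14 (end of the 9-day hold period, which began when the acknowledgement is issued on 1995-11-05) are 1995-11-25 and 1995-12-16 respectively; done 1995-11-17 — 8 days before the window opened.
The procedure was therefore not followed at step 2.

Step 2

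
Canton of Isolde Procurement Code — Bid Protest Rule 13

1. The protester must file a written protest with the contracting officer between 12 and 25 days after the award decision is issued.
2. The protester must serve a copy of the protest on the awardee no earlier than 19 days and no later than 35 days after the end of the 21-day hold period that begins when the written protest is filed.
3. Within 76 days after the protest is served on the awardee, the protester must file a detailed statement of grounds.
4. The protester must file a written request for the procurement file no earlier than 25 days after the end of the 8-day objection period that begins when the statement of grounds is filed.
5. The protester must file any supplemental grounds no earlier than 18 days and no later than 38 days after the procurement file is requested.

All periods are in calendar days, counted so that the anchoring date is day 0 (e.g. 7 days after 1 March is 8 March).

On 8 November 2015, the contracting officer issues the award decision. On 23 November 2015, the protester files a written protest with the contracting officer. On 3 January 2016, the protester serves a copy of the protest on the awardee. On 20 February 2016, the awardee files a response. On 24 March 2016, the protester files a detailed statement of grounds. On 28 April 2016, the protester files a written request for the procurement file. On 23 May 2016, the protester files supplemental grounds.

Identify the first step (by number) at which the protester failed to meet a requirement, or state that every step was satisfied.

Step 3

Step 1 — 12 and 25 days from 8 November 2015 (when the award decision is issued) are 20 November 2015 and 3 December 2015 respectively; done 23 November 2015 — within the window.
Step 2 — 19 and 35 days from 14 December 2015 (end of the 21-day hold period, which began when the written protest is filed on 23 November 2015) are 2 January 2016 and 18 January 2016 respectively; 3 January 2016 falls inside that range.
Step 3 — counting 76 days from 3 January 2016 (when the protest is served on the awardee) gives a deadline of 19 March 2016; not done until 24 March 2016, 5 days after the deadline.
No need to go further; step 3 was not satisfied.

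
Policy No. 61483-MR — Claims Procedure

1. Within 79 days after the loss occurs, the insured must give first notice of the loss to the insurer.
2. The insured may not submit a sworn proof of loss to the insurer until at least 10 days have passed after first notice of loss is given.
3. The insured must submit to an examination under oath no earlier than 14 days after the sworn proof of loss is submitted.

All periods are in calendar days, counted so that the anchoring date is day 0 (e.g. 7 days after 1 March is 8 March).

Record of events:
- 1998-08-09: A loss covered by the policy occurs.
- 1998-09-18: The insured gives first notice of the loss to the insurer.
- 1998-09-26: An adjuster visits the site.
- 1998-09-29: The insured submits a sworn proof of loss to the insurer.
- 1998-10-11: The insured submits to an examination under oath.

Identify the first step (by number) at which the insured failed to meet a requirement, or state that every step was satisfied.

Step 3

(1) due by 1998-08-09 + 79 days = 1998-10-27; done 1998-09-18 — timely.
(2) permitted from 1998-09-18 + 10 days = 1998-09-28 onward; done 1998-09-29, after the minimum wait.
(3) permitted from 1998-09-29 + 14 days = 1998-10-13 onward; done 1998-10-11 — 2 days too early.
No need to go further; step 3 was not satisfied.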